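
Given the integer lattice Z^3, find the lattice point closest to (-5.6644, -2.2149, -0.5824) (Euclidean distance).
(-6, -2, -1)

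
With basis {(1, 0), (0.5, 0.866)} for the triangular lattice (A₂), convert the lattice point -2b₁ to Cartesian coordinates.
(-2, 0)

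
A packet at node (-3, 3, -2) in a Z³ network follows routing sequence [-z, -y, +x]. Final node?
(-2, 2, -3)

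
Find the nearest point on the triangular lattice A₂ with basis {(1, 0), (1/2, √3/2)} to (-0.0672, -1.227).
(0, -1.732)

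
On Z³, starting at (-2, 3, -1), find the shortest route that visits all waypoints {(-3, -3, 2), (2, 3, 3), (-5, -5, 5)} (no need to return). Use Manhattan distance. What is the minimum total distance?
27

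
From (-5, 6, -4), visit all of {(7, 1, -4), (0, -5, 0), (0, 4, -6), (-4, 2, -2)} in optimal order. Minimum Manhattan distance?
46
(one optimal route: (-5, 6, -4) → (-4, 2, -2) → (0, 4, -6) → (7, 1, -4) → (0, -5, 0))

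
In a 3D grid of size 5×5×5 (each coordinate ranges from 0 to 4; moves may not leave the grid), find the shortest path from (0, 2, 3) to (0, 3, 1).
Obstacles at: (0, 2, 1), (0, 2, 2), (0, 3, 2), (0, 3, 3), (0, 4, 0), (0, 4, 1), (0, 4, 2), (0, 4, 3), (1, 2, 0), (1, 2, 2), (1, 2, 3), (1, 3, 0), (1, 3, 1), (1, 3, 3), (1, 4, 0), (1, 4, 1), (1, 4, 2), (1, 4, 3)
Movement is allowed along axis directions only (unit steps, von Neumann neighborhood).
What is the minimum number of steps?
7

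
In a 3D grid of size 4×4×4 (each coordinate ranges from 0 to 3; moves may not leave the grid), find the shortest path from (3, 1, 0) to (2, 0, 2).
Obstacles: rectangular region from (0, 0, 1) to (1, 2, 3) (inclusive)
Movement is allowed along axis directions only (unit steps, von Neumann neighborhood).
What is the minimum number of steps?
4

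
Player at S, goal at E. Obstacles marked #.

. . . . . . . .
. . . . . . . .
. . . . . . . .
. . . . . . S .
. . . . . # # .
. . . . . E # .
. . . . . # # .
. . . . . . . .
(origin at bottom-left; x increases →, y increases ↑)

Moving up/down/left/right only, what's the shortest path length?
5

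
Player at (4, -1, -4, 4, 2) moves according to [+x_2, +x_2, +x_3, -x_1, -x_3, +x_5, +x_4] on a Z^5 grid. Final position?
(3, 1, -4, 5, 3)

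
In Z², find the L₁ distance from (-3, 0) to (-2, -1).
2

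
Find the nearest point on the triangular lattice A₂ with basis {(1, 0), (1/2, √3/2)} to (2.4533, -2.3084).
(2.5, -2.598)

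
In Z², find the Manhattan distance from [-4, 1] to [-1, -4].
8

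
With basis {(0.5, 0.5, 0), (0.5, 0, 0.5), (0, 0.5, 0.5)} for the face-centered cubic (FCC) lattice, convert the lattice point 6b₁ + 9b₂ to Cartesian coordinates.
(7.5, 3, 4.5)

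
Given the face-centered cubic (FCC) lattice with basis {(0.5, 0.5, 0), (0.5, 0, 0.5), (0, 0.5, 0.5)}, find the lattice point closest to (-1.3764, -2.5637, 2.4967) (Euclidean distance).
(-1, -2.5, 2.5)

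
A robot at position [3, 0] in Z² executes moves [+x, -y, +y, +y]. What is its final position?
(4, 1)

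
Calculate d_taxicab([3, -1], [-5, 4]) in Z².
13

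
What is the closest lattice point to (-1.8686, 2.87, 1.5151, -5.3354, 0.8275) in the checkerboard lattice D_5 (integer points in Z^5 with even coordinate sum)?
(-2, 3, 1, -5, 1)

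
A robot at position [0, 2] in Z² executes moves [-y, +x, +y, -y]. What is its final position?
(1, 1)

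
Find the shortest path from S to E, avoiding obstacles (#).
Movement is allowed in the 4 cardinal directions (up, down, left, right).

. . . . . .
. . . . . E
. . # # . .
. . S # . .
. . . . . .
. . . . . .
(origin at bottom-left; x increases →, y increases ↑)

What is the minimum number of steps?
7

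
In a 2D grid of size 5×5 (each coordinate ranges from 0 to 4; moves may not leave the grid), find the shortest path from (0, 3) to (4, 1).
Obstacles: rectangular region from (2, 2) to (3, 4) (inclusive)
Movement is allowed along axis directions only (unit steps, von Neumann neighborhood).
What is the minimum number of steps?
6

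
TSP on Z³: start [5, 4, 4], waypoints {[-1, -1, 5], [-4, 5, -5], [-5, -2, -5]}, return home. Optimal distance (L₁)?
54
(one optimal route: (5, 4, 4) → (-1, -1, 5) → (-5, -2, -5) → (-4, 5, -5) → (5, 4, 4))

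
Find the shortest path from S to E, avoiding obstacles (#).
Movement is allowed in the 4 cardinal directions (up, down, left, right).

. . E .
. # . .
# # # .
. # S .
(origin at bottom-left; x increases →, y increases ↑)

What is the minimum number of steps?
5
(one shortest path: (2, 0) → (3, 0) → (3, 1) → (3, 2) → (2, 2) → (2, 3))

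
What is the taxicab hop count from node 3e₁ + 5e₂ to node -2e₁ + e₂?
9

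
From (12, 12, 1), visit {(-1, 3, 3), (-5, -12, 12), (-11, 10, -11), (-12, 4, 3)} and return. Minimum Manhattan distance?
142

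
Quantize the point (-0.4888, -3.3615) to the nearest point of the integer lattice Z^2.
(0, -3)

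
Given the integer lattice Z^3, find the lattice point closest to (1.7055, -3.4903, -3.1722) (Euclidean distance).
(2, -3, -3)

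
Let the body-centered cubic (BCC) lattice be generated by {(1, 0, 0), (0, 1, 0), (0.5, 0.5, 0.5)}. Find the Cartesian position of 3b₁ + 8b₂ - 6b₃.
(0, 5, -3)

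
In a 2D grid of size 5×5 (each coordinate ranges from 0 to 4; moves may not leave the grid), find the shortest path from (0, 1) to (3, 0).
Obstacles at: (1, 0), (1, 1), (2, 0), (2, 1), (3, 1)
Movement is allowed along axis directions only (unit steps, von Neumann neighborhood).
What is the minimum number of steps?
8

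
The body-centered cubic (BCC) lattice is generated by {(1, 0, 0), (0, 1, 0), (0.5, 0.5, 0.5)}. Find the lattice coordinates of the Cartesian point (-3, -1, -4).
b₁ + 3b₂ - 8b₃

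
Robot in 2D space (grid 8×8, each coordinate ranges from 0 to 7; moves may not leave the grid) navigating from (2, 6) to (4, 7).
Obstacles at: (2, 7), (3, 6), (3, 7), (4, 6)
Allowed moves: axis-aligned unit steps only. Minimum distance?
7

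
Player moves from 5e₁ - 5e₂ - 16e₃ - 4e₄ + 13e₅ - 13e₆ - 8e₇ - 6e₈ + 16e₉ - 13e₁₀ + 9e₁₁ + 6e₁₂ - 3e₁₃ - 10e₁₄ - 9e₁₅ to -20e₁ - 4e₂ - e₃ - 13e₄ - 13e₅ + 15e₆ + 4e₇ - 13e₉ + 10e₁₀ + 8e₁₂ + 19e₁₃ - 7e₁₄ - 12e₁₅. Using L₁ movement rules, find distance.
213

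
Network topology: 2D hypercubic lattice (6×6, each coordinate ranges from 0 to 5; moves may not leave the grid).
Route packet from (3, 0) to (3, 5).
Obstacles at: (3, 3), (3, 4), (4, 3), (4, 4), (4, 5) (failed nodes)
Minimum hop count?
7
(one shortest path: (3, 0) → (2, 0) → (2, 1) → (2, 2) → (2, 3) → (2, 4) → (2, 5) → (3, 5))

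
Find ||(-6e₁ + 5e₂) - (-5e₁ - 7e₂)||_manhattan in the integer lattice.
13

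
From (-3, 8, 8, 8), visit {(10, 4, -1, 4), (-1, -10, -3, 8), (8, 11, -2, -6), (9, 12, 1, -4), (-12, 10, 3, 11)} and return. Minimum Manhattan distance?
148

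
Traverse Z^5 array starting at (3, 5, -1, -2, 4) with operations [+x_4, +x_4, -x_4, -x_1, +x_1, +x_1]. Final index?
(4, 5, -1, -1, 4)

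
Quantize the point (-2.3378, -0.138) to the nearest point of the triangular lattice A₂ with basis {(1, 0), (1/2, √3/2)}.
(-2, 0)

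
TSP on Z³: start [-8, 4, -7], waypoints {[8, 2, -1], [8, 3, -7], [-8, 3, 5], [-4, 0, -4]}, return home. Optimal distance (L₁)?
70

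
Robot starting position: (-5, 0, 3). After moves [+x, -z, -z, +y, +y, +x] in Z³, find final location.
(-3, 2, 1)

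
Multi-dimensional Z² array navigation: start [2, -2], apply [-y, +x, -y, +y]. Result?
(3, -3)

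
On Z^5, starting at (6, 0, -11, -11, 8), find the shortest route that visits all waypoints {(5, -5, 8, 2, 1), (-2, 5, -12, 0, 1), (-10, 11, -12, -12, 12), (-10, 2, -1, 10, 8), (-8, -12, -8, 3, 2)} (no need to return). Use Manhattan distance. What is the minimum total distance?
183
(one optimal route: (6, 0, -11, -11, 8) → (-10, 11, -12, -12, 12) → (-2, 5, -12, 0, 1) → (5, -5, 8, 2, 1) → (-8, -12, -8, 3, 2) → (-10, 2, -1, 10, 8))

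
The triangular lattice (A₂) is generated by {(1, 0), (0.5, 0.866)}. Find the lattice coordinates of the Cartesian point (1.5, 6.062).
-2b₁ + 7b₂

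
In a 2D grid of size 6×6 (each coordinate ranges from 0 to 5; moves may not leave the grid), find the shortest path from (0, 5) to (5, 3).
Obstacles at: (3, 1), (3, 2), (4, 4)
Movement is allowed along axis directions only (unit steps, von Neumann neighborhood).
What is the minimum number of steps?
7
(one shortest path: (0, 5) → (1, 5) → (2, 5) → (3, 5) → (4, 5) → (5, 5) → (5, 4) → (5, 3))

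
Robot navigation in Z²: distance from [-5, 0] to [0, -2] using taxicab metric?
7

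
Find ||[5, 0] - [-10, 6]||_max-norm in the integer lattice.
15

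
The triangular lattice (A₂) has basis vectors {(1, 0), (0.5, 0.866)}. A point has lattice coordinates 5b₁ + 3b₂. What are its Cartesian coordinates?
(6.5, 2.598)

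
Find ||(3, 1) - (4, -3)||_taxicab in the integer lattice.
5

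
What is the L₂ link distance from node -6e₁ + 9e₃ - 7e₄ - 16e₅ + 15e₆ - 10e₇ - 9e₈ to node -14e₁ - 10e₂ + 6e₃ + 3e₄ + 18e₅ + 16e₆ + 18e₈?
47.5289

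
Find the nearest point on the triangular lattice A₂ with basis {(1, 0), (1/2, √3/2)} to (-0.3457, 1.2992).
(-0.5, 0.866)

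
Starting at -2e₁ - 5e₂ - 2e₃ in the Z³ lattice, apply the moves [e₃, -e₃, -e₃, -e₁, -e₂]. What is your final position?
(-3, -6, -3)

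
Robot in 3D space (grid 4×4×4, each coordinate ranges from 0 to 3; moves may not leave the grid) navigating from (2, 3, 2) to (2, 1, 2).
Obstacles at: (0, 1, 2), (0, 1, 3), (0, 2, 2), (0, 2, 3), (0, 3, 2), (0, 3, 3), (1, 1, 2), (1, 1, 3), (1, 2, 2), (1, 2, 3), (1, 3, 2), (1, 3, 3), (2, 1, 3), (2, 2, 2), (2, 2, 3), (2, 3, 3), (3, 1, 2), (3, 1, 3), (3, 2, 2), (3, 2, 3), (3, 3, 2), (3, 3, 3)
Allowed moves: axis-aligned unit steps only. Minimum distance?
4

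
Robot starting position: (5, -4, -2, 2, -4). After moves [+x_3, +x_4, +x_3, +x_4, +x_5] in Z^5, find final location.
(5, -4, 0, 4, -3)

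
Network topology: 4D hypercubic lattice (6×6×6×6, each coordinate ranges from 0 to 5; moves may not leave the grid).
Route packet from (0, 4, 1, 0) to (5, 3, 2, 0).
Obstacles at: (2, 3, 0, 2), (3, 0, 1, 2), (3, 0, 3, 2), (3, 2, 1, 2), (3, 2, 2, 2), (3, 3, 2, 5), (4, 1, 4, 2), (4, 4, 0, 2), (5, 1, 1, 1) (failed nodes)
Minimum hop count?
7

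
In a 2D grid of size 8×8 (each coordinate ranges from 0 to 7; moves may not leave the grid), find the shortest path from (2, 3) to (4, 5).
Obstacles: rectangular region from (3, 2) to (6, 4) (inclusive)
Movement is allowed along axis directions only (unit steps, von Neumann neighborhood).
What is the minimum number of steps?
4
(one shortest path: (2, 3) → (2, 4) → (2, 5) → (3, 5) → (4, 5))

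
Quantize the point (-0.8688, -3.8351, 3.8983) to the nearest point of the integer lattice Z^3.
(-1, -4, 4)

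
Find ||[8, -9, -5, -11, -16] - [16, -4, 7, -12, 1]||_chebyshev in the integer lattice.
17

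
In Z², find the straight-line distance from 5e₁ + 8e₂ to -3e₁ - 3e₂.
13.6015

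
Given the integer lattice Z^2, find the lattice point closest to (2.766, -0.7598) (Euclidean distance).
(3, -1)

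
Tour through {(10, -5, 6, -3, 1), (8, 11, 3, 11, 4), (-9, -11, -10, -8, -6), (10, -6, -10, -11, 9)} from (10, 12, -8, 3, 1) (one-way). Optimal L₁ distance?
138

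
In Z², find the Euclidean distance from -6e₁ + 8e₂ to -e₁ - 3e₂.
12.083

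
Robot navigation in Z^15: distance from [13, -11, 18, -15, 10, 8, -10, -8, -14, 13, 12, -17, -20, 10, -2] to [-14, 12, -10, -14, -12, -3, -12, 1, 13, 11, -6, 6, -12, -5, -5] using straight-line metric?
67.9485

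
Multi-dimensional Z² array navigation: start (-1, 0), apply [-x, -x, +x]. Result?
(-2, 0)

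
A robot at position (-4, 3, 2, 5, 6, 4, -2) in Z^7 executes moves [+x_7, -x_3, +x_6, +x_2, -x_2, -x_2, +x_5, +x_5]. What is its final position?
(-4, 2, 1, 5, 8, 5, -1)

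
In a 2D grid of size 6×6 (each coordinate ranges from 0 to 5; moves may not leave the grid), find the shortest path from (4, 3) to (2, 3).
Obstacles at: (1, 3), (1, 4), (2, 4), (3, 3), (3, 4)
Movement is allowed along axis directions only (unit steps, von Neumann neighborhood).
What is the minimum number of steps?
4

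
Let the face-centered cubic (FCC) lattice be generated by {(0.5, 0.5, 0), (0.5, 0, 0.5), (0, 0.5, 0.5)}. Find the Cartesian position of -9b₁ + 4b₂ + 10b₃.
(-2.5, 0.5, 7)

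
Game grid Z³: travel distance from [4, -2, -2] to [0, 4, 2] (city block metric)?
14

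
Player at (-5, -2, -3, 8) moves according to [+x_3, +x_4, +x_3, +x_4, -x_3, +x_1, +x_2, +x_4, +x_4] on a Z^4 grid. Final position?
(-4, -1, -2, 12)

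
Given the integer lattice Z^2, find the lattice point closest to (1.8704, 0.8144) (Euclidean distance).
(2, 1)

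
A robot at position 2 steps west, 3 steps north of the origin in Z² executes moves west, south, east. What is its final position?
(-2, 2)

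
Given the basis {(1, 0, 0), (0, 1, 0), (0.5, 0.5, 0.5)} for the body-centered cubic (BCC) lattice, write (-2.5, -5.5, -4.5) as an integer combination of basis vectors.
2b₁ - b₂ - 9b₃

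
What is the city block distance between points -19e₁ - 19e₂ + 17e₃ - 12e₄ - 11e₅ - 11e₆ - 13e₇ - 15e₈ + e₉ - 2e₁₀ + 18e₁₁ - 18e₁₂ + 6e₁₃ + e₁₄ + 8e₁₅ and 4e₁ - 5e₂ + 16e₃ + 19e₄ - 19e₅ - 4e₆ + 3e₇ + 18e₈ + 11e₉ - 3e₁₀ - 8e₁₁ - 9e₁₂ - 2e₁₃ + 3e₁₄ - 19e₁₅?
216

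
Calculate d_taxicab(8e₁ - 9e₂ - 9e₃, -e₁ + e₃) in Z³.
28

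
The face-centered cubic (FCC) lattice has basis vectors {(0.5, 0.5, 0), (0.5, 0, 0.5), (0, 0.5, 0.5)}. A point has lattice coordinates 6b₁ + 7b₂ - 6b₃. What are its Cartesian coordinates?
(6.5, 0, 0.5)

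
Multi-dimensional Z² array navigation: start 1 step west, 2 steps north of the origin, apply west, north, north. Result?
(-2, 4)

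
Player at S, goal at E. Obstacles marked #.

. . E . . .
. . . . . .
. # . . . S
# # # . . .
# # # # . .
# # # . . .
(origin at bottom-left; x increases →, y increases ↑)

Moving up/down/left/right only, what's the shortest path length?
5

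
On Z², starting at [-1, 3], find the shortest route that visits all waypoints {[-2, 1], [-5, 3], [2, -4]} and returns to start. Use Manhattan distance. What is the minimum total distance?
28
(one optimal route: (-1, 3) → (-5, 3) → (-2, 1) → (2, -4) → (-1, 3))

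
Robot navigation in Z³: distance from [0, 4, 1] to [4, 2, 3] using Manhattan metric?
8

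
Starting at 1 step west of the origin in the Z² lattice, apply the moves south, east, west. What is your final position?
(-1, -1)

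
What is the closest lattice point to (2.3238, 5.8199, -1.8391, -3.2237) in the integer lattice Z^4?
(2, 6, -2, -3)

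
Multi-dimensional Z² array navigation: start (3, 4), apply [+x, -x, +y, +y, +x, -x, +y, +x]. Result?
(4, 7)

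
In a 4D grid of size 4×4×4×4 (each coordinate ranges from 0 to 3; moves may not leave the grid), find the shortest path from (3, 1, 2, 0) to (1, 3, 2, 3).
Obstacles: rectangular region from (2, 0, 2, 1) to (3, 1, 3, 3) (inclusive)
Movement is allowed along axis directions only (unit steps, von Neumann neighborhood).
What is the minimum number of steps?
7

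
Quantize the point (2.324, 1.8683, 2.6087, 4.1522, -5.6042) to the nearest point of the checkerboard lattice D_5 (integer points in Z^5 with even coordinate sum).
(2, 2, 3, 4, -5)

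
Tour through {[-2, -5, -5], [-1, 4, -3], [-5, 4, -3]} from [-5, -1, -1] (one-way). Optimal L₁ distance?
23
(one optimal route: (-5, -1, -1) → (-5, 4, -3) → (-1, 4, -3) → (-2, -5, -5))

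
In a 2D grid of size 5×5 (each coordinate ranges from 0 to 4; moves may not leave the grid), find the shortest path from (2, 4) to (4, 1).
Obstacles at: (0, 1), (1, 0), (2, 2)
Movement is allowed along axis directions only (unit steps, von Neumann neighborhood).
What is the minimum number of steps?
5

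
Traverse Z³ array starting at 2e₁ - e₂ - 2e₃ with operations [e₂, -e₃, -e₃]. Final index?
(2, 0, -4)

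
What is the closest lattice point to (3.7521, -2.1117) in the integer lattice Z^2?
(4, -2)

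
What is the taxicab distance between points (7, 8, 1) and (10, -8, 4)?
22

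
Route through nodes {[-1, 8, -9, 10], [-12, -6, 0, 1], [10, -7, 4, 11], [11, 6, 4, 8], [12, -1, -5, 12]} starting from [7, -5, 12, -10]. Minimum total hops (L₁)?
143
(one optimal route: (7, -5, 12, -10) → (10, -7, 4, 11) → (11, 6, 4, 8) → (12, -1, -5, 12) → (-1, 8, -9, 10) → (-12, -6, 0, 1))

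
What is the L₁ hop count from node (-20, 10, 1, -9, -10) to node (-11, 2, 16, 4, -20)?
55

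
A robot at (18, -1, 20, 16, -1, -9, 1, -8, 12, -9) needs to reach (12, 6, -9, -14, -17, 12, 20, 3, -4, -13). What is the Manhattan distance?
159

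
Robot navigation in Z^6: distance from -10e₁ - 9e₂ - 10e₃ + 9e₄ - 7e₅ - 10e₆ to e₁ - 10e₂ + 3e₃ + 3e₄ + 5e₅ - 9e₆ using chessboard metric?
13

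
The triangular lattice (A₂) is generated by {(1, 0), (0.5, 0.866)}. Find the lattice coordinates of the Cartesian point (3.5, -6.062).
7b₁ - 7b₂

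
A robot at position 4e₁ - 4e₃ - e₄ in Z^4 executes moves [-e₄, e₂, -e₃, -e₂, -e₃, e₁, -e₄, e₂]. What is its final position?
(5, 1, -6, -3)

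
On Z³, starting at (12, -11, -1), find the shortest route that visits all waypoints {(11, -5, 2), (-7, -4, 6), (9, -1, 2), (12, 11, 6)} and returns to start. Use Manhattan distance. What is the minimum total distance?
102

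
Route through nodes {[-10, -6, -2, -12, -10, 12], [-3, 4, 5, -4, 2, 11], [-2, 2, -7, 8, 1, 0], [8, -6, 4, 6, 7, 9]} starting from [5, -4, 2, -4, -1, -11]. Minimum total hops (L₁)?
175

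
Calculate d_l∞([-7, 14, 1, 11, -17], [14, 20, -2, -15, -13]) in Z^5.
26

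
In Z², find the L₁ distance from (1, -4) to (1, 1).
5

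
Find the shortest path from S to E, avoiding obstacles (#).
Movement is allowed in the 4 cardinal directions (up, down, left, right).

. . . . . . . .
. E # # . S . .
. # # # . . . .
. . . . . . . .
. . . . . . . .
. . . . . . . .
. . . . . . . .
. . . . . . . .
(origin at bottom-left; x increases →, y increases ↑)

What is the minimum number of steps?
6
(one shortest path: (5, 6) → (4, 6) → (4, 7) → (3, 7) → (2, 7) → (1, 7) → (1, 6))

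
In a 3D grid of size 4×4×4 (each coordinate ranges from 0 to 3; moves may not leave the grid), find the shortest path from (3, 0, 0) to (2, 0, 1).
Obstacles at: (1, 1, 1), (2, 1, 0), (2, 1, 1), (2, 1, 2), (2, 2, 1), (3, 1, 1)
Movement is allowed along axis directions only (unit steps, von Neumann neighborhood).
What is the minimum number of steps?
2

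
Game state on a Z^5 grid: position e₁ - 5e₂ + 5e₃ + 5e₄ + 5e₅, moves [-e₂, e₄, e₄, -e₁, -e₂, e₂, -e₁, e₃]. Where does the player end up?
(-1, -6, 6, 7, 5)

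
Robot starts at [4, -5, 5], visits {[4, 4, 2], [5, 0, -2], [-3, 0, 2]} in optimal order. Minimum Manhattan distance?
33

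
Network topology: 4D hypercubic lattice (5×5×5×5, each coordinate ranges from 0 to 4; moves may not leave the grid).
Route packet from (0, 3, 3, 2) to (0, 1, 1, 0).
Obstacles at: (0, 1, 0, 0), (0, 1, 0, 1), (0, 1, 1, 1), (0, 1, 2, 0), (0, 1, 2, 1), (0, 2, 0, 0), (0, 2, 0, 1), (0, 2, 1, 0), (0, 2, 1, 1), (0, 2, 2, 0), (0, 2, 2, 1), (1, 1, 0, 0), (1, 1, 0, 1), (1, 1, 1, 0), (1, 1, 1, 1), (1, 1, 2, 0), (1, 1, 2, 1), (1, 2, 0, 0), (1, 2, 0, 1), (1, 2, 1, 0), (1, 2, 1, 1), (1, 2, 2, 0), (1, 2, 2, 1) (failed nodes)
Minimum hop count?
8
(one shortest path: (0, 3, 3, 2) → (0, 2, 3, 2) → (0, 1, 3, 2) → (0, 0, 3, 2) → (0, 0, 2, 2) → (0, 0, 1, 2) → (0, 0, 1, 1) → (0, 0, 1, 0) → (0, 1, 1, 0))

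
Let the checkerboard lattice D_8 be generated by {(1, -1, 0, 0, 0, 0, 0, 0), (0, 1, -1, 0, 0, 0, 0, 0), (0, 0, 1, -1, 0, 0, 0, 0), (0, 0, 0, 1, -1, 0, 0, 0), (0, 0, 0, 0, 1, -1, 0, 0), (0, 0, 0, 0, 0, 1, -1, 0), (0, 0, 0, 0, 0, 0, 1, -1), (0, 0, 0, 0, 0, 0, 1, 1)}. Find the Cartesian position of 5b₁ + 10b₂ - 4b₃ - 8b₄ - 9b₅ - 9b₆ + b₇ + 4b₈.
(5, 5, -14, -4, -1, 0, 14, 3)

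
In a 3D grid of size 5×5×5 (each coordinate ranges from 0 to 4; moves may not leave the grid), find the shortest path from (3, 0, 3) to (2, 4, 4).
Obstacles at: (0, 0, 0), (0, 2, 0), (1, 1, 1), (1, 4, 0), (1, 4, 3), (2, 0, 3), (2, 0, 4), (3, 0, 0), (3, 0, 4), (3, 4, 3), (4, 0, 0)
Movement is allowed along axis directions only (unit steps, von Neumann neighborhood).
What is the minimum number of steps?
6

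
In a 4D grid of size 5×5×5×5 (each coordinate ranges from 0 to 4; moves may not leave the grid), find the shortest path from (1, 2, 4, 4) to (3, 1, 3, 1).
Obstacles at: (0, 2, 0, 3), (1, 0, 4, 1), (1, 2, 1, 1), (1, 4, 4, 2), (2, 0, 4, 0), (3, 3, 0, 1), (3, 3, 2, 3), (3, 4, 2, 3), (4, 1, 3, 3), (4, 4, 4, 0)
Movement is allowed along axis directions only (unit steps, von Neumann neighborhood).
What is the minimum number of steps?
7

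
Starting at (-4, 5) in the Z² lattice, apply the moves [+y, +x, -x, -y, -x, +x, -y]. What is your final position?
(-4, 4)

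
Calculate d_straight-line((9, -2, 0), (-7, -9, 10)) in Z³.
20.1246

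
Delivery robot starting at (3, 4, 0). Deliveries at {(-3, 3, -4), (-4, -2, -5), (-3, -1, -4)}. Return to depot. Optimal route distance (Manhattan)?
36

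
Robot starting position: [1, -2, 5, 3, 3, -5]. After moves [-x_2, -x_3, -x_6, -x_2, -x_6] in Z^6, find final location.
(1, -4, 4, 3, 3, -7)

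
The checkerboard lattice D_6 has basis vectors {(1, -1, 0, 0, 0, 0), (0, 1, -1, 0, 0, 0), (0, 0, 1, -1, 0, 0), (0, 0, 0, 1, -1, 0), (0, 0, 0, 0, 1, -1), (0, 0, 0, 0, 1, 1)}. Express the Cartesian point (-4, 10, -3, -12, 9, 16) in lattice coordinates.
-4b₁ + 6b₂ + 3b₃ - 9b₄ - 8b₅ + 8b₆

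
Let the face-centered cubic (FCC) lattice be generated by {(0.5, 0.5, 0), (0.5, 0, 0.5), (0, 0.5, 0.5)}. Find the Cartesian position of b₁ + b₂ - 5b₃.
(1, -2, -2)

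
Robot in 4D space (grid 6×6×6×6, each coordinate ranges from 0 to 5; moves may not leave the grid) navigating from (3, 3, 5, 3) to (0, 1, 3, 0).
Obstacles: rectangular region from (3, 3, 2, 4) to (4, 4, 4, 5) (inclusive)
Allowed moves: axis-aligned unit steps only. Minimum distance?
10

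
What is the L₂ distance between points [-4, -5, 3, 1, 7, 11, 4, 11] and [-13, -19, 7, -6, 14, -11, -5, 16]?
31.3209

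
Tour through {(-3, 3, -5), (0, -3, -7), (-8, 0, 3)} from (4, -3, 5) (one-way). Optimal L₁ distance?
43
(one optimal route: (4, -3, 5) → (0, -3, -7) → (-3, 3, -5) → (-8, 0, 3))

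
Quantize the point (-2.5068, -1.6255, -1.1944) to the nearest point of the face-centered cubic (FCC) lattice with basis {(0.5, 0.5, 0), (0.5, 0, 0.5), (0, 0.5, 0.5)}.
(-2.5, -1.5, -1)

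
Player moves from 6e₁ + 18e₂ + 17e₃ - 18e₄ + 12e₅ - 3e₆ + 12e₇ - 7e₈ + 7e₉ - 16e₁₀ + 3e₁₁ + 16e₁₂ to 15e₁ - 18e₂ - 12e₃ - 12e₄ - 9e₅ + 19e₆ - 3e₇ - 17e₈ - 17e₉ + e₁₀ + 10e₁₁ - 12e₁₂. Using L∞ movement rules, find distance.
36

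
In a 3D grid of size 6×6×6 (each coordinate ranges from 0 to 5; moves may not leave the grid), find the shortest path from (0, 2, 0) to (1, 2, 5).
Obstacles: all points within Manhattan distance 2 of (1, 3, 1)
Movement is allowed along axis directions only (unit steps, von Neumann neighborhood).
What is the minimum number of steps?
8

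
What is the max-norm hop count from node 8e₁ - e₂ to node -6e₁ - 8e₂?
14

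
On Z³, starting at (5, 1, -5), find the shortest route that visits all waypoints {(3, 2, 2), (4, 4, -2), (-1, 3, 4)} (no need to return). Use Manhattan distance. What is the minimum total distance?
21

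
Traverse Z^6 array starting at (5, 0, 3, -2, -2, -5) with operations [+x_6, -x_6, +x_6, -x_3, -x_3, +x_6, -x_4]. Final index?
(5, 0, 1, -3, -2, -3)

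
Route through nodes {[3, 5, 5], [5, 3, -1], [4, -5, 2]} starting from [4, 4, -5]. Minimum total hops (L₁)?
30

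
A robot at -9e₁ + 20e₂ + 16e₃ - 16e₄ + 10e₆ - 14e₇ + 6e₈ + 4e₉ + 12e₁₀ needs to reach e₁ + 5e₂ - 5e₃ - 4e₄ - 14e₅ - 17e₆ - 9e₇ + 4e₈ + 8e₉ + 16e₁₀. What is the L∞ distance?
27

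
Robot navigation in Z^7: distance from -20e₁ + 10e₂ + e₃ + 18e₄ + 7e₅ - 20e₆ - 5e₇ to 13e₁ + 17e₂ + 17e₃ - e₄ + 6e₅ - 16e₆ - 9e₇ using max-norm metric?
33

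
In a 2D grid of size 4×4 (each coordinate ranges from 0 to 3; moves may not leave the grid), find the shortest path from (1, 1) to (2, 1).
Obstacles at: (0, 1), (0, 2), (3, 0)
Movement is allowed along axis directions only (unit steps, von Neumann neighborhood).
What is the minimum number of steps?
1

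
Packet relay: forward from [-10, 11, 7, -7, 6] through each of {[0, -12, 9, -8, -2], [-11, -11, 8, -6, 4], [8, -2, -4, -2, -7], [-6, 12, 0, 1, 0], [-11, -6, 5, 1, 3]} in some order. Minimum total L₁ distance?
136
(one optimal route: (-10, 11, 7, -7, 6) → (-6, 12, 0, 1, 0) → (-11, -6, 5, 1, 3) → (-11, -11, 8, -6, 4) → (0, -12, 9, -8, -2) → (8, -2, -4, -2, -7))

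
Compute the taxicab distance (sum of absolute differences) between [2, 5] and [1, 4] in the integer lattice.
2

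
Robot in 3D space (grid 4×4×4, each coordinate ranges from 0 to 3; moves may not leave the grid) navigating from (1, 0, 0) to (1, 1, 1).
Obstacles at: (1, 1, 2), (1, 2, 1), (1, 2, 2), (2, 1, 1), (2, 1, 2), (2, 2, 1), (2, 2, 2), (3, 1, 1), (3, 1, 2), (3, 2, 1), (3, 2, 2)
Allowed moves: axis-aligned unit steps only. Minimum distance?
2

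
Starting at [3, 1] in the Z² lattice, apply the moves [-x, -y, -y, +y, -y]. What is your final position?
(2, -1)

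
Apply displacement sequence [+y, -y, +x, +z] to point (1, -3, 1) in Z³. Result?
(2, -3, 2)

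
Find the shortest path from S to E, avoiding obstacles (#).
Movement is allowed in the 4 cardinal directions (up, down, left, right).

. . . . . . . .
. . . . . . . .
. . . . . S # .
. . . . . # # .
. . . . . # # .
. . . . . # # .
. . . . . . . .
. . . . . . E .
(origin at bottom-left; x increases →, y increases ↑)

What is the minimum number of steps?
8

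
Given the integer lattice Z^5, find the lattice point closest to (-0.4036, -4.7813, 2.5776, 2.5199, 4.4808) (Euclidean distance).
(0, -5, 3, 3, 4)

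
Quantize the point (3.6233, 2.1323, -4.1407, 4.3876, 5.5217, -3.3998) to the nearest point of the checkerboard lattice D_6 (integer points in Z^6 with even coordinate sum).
(4, 2, -4, 4, 5, -3)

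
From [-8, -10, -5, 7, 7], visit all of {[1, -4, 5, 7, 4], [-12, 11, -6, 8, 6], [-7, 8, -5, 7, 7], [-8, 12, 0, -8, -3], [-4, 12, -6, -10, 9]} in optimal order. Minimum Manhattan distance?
126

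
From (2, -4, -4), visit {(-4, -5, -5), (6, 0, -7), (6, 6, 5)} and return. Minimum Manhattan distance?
66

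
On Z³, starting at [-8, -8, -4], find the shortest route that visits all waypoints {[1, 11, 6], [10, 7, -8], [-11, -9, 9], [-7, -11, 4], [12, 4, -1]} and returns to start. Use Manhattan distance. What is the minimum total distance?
132
(one optimal route: (-8, -8, -4) → (10, 7, -8) → (12, 4, -1) → (1, 11, 6) → (-11, -9, 9) → (-7, -11, 4) → (-8, -8, -4))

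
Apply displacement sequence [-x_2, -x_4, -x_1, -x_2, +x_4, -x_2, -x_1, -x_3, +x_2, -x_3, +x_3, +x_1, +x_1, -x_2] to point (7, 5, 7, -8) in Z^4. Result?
(7, 2, 6, -8)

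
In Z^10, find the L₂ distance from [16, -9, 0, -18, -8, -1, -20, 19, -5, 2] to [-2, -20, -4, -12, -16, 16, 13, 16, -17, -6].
46.4327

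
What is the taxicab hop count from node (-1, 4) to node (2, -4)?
11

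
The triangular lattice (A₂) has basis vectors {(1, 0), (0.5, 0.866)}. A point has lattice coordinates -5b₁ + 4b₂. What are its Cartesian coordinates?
(-3, 3.464)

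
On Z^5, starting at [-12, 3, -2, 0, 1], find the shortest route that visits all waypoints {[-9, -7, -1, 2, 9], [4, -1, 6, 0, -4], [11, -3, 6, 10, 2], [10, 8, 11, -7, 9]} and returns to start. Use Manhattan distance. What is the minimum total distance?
178
(one optimal route: (-12, 3, -2, 0, 1) → (-9, -7, -1, 2, 9) → (10, 8, 11, -7, 9) → (11, -3, 6, 10, 2) → (4, -1, 6, 0, -4) → (-12, 3, -2, 0, 1))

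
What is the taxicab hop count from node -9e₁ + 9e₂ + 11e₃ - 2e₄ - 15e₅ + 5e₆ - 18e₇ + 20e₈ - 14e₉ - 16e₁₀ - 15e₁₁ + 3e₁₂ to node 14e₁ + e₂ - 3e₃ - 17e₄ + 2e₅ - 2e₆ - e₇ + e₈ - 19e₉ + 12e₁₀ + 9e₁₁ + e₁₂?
179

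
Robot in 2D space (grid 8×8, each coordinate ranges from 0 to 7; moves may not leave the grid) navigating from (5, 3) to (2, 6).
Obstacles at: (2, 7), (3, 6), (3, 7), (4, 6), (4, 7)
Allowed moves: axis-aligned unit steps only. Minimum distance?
6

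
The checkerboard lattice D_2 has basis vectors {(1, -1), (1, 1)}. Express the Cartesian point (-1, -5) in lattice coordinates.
2b₁ - 3b₂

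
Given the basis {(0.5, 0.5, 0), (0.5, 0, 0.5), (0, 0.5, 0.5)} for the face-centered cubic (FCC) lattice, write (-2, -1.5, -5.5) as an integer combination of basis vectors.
2b₁ - 6b₂ - 5b₃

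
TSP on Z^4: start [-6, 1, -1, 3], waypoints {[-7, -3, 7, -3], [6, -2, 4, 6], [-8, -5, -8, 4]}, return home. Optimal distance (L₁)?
90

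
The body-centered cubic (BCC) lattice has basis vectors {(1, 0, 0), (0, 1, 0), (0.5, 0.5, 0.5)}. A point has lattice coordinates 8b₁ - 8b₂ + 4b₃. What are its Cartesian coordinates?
(10, -6, 2)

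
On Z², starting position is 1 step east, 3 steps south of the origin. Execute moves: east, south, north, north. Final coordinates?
(2, -2)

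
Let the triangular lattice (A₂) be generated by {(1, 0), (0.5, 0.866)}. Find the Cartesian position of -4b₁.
(-4, 0)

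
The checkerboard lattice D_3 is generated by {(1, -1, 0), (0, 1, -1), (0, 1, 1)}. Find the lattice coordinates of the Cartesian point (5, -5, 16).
5b₁ - 8b₂ + 8b₃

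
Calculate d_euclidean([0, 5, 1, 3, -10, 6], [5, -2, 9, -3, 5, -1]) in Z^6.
21.166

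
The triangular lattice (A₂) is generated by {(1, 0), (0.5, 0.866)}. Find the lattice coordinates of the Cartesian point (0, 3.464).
-2b₁ + 4b₂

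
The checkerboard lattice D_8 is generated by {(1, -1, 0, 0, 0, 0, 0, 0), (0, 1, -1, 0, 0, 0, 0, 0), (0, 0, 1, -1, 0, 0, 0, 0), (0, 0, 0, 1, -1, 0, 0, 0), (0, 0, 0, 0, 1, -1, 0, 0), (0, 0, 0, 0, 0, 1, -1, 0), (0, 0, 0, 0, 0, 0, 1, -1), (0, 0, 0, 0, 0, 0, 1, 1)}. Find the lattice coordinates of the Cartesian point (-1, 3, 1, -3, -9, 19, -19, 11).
-b₁ + 2b₂ + 3b₃ - 9b₅ + 10b₆ - 10b₇ + b₈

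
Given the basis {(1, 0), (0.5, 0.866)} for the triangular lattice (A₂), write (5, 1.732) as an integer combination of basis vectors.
4b₁ + 2b₂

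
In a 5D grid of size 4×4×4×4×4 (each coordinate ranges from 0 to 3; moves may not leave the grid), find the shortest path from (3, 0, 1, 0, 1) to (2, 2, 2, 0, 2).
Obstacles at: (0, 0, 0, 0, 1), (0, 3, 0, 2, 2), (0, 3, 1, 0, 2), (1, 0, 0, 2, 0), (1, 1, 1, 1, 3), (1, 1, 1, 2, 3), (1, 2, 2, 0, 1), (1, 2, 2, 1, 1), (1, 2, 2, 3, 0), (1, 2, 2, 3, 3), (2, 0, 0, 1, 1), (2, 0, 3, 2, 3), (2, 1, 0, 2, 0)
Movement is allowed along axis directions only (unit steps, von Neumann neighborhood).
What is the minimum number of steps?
5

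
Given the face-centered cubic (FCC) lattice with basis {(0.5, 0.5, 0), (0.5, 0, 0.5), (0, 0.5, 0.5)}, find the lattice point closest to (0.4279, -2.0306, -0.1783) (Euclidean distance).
(0.5, -2, -0.5)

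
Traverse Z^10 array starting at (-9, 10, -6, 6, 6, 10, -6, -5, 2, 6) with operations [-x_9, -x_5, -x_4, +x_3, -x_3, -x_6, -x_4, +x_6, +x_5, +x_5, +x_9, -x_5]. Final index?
(-9, 10, -6, 4, 6, 10, -6, -5, 2, 6)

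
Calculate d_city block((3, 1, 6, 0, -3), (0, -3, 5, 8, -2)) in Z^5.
17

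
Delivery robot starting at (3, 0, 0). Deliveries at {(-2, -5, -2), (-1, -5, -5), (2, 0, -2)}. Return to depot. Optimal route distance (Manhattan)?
30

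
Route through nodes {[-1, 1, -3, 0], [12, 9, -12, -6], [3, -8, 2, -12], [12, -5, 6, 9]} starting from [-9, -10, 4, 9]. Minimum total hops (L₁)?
131
(one optimal route: (-9, -10, 4, 9) → (12, -5, 6, 9) → (3, -8, 2, -12) → (-1, 1, -3, 0) → (12, 9, -12, -6))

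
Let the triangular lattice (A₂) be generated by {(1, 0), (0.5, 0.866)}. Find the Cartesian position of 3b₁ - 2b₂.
(2, -1.732)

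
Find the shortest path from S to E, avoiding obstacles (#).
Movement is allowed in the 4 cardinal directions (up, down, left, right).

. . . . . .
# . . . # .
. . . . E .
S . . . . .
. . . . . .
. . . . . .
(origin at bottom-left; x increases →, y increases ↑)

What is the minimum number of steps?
5
(one shortest path: (0, 2) → (1, 2) → (2, 2) → (3, 2) → (4, 2) → (4, 3))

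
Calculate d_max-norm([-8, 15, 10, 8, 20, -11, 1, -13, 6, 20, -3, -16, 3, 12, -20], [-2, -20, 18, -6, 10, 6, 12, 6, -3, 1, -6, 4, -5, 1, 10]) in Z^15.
35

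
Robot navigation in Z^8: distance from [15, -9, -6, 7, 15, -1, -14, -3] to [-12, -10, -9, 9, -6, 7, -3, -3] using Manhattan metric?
73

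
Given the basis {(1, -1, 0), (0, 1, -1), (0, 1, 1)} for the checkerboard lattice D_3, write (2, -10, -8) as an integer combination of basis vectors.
2b₁ - 8b₃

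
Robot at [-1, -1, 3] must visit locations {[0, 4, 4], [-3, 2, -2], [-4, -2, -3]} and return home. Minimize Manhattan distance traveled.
34
(one optimal route: (-1, -1, 3) → (0, 4, 4) → (-3, 2, -2) → (-4, -2, -3) → (-1, -1, 3))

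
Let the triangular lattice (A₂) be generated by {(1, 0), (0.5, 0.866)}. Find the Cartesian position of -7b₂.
(-3.5, -6.062)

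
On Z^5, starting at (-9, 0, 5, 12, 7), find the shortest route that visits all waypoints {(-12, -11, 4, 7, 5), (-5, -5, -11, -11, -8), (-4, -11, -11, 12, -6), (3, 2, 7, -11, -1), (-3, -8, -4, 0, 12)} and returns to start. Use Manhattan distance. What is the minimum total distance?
216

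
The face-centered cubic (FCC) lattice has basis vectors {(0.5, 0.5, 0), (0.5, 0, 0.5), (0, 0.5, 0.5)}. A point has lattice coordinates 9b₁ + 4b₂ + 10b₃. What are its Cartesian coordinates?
(6.5, 9.5, 7)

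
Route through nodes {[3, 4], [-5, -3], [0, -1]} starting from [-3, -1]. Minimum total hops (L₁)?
19
(one optimal route: (-3, -1) → (-5, -3) → (0, -1) → (3, 4))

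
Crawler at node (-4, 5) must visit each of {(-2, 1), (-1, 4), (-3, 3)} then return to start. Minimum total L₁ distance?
14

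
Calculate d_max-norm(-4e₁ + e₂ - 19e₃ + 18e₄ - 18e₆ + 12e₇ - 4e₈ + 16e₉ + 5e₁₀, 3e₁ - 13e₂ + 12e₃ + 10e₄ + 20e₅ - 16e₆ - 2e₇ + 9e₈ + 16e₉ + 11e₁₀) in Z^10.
31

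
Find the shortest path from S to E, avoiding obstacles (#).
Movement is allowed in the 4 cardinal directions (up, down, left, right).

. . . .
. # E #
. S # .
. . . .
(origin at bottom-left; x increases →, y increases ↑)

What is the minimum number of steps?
6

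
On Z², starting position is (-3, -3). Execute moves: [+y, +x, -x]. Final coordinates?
(-3, -2)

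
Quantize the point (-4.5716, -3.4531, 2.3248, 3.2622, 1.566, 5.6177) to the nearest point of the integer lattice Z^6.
(-5, -3, 2, 3, 2, 6)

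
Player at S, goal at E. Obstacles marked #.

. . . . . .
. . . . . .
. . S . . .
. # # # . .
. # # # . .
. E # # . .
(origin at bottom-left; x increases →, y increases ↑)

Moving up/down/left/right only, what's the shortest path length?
6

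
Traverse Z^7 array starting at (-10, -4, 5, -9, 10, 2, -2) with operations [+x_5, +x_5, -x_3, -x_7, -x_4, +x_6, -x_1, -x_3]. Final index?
(-11, -4, 3, -10, 12, 3, -3)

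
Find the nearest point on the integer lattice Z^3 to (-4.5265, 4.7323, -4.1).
(-5, 5, -4)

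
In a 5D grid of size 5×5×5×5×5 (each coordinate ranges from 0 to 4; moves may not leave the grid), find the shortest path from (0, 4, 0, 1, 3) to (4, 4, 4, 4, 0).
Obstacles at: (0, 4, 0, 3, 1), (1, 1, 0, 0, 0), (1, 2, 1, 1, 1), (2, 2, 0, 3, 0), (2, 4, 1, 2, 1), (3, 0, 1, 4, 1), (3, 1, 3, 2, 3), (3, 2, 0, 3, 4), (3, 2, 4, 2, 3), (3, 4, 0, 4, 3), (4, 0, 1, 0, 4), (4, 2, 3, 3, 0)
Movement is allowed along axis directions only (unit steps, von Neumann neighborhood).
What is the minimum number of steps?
14
(one shortest path: (0, 4, 0, 1, 3) → (1, 4, 0, 1, 3) → (2, 4, 0, 1, 3) → (3, 4, 0, 1, 3) → (4, 4, 0, 1, 3) → (4, 4, 1, 1, 3) → (4, 4, 2, 1, 3) → (4, 4, 3, 1, 3) → (4, 4, 4, 1, 3) → (4, 4, 4, 2, 3) → (4, 4, 4, 3, 3) → (4, 4, 4, 4, 3) → (4, 4, 4, 4, 2) → (4, 4, 4, 4, 1) → (4, 4, 4, 4, 0))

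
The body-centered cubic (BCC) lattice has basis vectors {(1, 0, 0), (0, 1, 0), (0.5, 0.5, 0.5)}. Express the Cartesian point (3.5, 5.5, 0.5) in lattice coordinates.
3b₁ + 5b₂ + b₃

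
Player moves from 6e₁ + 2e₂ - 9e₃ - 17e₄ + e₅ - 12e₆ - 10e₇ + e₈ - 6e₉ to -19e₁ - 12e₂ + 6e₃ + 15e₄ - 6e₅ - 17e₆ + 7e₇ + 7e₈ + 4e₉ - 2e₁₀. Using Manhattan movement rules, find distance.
133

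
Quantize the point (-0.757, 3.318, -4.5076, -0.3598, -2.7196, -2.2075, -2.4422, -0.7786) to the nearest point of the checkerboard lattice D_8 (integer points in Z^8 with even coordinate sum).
(-1, 3, -4, 0, -3, -2, -2, -1)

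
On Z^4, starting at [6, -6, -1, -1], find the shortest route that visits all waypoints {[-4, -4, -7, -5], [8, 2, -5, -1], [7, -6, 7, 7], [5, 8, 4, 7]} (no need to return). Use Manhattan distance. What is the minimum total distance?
86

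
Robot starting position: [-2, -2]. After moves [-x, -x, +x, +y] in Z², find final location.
(-3, -1)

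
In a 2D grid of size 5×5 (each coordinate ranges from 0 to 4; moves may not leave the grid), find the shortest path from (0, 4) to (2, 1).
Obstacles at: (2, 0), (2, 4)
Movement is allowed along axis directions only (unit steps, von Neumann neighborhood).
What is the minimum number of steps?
5
(one shortest path: (0, 4) → (1, 4) → (1, 3) → (2, 3) → (2, 2) → (2, 1))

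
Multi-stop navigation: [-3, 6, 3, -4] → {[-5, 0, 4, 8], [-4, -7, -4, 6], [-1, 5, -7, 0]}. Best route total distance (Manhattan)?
59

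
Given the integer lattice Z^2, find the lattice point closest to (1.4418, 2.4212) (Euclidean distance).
(1, 2)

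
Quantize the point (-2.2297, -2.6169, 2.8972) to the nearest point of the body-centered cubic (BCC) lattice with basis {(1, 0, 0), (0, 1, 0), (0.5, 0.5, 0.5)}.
(-2, -3, 3)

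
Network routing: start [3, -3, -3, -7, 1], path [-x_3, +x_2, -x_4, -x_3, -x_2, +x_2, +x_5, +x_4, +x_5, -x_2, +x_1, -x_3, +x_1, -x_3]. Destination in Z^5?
(5, -3, -7, -7, 3)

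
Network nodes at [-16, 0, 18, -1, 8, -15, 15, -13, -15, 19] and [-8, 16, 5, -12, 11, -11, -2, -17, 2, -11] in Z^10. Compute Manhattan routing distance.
123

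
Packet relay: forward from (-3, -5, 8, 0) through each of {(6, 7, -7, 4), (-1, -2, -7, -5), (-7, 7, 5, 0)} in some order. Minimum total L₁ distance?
73
(one optimal route: (-3, -5, 8, 0) → (-7, 7, 5, 0) → (6, 7, -7, 4) → (-1, -2, -7, -5))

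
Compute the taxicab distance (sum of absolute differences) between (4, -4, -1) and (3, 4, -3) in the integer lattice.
11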